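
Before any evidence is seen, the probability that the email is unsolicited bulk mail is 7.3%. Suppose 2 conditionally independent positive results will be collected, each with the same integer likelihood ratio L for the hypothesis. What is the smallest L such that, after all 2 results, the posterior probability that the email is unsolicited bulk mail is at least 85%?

9

Prior odds = 0.073/0.927 = 73/927.
Target odds = 0.85/0.15 = 17/3.
Need L² ≥ 17/3 ÷ (73/927) = 5253/73.
8² = 64 < 5253/73 ≤ 81 = 9², so L = 9.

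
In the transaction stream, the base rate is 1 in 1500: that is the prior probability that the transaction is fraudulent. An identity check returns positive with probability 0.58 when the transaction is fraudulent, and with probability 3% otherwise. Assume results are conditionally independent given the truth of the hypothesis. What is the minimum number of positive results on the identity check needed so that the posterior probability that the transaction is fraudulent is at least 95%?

4

Prior odds = (1/1500)/(1499/1500) = 1/1499.
Likelihood ratio of a positive result = 0.58/0.03 = 58/3.
Target posterior odds = 0.95/0.05 = 19.
Need (1/1499) × (58/3)ⁿ ≥ 19, i.e. (58/3)ⁿ ≥ 28481.
(58/3)³ = 195112/27 falls short of 28481 but (58/3)⁴ = 11316496/81 reaches it, so n = 4.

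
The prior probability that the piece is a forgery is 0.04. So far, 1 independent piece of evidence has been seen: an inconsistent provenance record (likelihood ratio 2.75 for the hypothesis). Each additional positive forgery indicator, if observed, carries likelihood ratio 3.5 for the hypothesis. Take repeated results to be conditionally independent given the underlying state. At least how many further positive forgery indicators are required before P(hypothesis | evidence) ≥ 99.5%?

Prior odds = 0.04/0.96 = 1/24.
Bayes factor of the evidence already in hand = 2.75.
Odds after that evidence = (1/24) × 2.75 = 11/96.
Target odds = 0.995/0.005 = 199.
Need 3.5ⁿ ≥ 199 ÷ (11/96) = 19104/11.
3.5⁵ = 525.21875 falls short of 19104/11 but 3.5⁶ = 1838.265625 reaches it, so n = 6.

6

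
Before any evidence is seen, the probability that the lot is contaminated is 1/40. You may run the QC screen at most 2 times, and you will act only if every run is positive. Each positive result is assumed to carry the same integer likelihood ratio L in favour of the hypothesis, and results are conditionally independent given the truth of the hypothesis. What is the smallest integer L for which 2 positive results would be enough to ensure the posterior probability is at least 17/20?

Prior odds = 0.025/0.975 = 1/39.
Target odds = 0.85/0.15 = 17/3.
Need L² ≥ 17/3 ÷ (1/39) = 221.
14² = 196 < 221 ≤ 225 = 15², so L = 15.

15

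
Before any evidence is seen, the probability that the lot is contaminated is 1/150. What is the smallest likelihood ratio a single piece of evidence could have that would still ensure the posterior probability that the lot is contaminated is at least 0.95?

2831

Prior odds = (1/150)/(149/150) = 1/149.
Target odds = 0.95/0.05 = 19.
Required Bayes factor = 19 ÷ (1/149) = 2831.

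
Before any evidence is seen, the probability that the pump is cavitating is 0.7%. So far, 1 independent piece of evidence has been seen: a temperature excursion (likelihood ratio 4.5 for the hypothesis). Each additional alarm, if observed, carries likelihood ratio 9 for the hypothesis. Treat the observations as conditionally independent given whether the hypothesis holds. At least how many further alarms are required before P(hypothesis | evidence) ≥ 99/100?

Prior odds = 0.007/0.993 = 7/993.
Bayes factor of the evidence already in hand = 4.5.
Odds after that evidence = (7/993) × 4.5 = 21/662.
Target odds = 0.99/0.01 = 99.
Need 9ⁿ ≥ 99 ÷ (21/662) = 21846/7.
9³ = 729 falls short of 21846/7 but 9⁴ = 6561 reaches it, so n = 4.

4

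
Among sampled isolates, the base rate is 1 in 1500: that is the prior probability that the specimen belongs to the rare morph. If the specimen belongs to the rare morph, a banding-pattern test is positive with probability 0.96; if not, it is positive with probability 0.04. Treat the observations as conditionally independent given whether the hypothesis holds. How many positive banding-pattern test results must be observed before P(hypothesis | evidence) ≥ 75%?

Prior odds: (1/1500) ÷ (1499/1500) = 1/1499.
Likelihood ratio of a positive = 0.96/0.04 = 24.
Target odds: 0.75 ÷ 0.25 = 3.
Need (1/1499) × 24ⁿ ≥ 3, i.e. 24ⁿ ≥ 4497.
24² = 576 falls short of 4497 but 24³ = 13824 reaches it, so n = 3.

3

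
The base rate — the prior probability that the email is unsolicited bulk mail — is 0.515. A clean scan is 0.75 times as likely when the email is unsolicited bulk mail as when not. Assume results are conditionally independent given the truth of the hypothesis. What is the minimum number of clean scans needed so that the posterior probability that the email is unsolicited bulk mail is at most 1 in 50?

Prior odds: 0.515 ÷ 0.485 = 103/97.
Likelihood ratio per clean scan = 0.75.
Target posterior odds = 0.02/0.98 = 1/49.
Require 0.75ⁿ ≤ 1/49 ÷ (103/97) = 97/5047.
0.75¹³ = 1594323/67108864 is still above 97/5047 but 0.75¹⁴ = 4782969/268435456 is at or below it, so n = 14.

14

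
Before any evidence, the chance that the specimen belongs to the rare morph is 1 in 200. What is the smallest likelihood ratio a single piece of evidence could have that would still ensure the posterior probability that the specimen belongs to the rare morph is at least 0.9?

Prior odds = 0.005/0.995 = 1/199.
Target odds = 0.9/0.1 = 9.
Required Bayes factor = 9 ÷ (1/199) = 1791.

1791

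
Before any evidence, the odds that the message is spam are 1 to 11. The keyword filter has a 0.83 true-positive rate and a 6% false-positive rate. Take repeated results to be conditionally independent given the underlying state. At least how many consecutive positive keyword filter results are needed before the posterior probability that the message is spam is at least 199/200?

Prior odds = 1/11.
Likelihood ratio of a positive result = 0.83/0.06 = 83/6.
Target posterior odds = 0.995/0.005 = 199.
Require (83/6)ⁿ ≥ 199 ÷ (1/11) = 2189.
(83/6)² = 6889/36 falls short of 2189 but (83/6)³ = 571787/216 reaches it, so n = 3.

3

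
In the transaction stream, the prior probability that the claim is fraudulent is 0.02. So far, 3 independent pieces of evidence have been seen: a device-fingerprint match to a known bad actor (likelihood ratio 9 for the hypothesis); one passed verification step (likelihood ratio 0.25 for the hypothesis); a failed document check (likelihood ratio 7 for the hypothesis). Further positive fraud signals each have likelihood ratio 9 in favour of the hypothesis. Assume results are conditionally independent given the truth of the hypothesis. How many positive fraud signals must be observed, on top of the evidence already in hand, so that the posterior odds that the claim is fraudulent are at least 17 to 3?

Prior odds = 0.02/0.98 = 1/49.
Combined Bayes factor of the evidence already in hand = 9 × 0.25 × 7 = 15.75.
Odds after that evidence = (1/49) × 15.75 = 9/28.
Target odds = 17/3.
Need 9ⁿ ≥ 17/3 ÷ (9/28) = 476/27.
9¹ = 9 falls short of 476/27 but 9² = 81 reaches it, so n = 2.

2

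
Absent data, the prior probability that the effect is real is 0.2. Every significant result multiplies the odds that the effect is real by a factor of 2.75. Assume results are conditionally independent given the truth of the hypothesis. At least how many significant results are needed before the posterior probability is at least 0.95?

Prior odds: 0.2 ÷ 0.8 = 0.25.
Likelihood ratio per significant result = 2.75.
Target posterior odds = 0.95/0.05 = 19.
Need 0.25 × 2.75ⁿ ≥ 19, i.e. 2.75ⁿ ≥ 76.
2.75⁴ = 57.19140625 falls short of 76 but 2.75⁵ = 161051/1024 reaches it, so n = 5.

5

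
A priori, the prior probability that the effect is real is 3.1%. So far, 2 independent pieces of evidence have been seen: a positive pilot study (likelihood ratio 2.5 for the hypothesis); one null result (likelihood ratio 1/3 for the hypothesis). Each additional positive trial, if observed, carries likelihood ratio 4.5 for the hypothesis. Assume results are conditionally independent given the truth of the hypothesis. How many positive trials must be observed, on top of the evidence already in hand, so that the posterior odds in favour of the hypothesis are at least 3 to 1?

4

Prior odds = 0.031/0.969 = 31/969.
Combined Bayes factor of the evidence already in hand = 2.5 × (1/3) = 5/6.
Odds after that evidence = (31/969) × 5/6 = 155/5814.
Target odds = 3.
Need 4.5ⁿ ≥ 3 ÷ (155/5814) = 17442/155.
4.5³ = 91.125 falls short of 17442/155 but 4.5⁴ = 410.0625 reaches it, so n = 4.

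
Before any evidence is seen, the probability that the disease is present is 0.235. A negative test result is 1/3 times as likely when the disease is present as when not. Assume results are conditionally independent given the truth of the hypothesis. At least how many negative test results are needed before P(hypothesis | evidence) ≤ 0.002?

5

Prior odds = 0.235/0.765 = 47/153.
Likelihood ratio per negative test result = 1/3.
Target odds: 0.002 ÷ 0.998 = 1/499.
Require (1/3)ⁿ ≤ 1/499 ÷ (47/153) = 153/23453.
(1/3)⁴ = 1/81 is still above 153/23453 but (1/3)⁵ = 1/243 is at or below it, so n = 5.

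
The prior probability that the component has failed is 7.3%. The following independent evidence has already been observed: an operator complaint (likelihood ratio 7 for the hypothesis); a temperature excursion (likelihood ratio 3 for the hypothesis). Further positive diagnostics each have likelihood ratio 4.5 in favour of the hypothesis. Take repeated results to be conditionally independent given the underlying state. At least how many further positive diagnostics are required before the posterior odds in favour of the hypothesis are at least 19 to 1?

2

Prior odds = 0.073/0.927 = 73/927.
Combined Bayes factor of the evidence already in hand = 7 × 3 = 21.
Odds after that evidence = (73/927) × 21 = 511/309.
Target odds = 19.
Need 4.5ⁿ ≥ 19 ÷ (511/309) = 5871/511.
4.5¹ = 4.5 falls short of 5871/511 but 4.5² = 20.25 reaches it, so n = 2.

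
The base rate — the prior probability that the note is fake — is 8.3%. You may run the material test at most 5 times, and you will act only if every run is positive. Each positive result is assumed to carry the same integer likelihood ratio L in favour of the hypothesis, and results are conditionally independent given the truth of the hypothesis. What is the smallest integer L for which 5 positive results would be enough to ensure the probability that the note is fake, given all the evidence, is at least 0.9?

Prior odds = 0.083/0.917 = 83/917.
Target odds = 0.9/0.1 = 9.
Need L⁵ ≥ 9 ÷ (83/917) = 8253/83.
2⁵ = 32 < 8253/83 ≤ 243 = 3⁵, so L = 3.

3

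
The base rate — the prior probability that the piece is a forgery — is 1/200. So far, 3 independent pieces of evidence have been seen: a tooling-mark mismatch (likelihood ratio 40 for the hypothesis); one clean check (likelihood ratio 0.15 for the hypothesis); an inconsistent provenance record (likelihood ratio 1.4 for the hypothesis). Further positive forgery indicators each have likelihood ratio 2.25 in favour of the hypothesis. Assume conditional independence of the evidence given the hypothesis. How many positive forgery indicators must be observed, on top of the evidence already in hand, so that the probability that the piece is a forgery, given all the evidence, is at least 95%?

Prior odds = 0.005/0.995 = 1/199.
Combined Bayes factor of the evidence already in hand = 40 × 0.15 × 1.4 = 8.4.
Odds after that evidence = (1/199) × 8.4 = 42/995.
Target odds = 0.95/0.05 = 19.
Need 2.25ⁿ ≥ 19 ÷ (42/995) = 18905/42.
2.25⁷ = 4782969/16384 falls short of 18905/42 but 2.25⁸ = 43046721/65536 reaches it, so n = 8.

8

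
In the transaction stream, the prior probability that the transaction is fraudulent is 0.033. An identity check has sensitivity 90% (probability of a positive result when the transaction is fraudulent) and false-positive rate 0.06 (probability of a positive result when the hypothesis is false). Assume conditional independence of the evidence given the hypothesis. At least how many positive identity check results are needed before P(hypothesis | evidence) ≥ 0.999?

4

Prior odds = 0.033/0.967 = 33/967.
Likelihood ratio of a positive result = 0.9/0.06 = 15.
Target odds: 0.999 ÷ 0.001 = 999.
Need (33/967) × 15ⁿ ≥ 999, i.e. 15ⁿ ≥ 322011/11.
15³ = 3375 falls short of 322011/11 but 15⁴ = 50625 reaches it, so n = 4.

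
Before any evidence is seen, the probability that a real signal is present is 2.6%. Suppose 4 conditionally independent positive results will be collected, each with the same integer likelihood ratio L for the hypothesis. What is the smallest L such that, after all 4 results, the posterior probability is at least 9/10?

5

Prior odds = 0.026/0.974 = 13/487.
Target odds = 0.9/0.1 = 9.
Need L⁴ ≥ 9 ÷ (13/487) = 4383/13.
4⁴ = 256 < 4383/13 ≤ 625 = 5⁴, so L = 5.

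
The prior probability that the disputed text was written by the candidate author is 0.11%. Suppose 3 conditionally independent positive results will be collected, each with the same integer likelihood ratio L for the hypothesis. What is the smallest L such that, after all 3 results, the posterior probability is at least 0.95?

26

Prior odds = 0.0011/0.9989 = 11/9989.
Target odds = 0.95/0.05 = 19.
Need L³ ≥ 19 ÷ (11/9989) = 189791/11.
25³ = 15625 < 189791/11 ≤ 17576 = 26³, so L = 26.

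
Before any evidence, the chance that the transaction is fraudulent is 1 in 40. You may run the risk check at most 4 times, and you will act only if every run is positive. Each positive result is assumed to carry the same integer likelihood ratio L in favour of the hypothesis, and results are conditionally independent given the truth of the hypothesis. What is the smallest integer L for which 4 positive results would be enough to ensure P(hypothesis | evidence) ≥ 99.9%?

15

Prior odds = 0.025/0.975 = 1/39.
Target odds = 0.999/0.001 = 999.
Need L⁴ ≥ 999 ÷ (1/39) = 38961.
14⁴ = 38416 < 38961 ≤ 50625 = 15⁴, so L = 15.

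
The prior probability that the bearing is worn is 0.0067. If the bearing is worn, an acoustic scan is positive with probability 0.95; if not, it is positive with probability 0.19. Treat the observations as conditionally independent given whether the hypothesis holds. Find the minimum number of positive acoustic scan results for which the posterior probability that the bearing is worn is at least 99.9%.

8

Prior odds: 0.0067 ÷ 0.9933 = 67/9933.
Likelihood ratio of a positive = 0.95/0.19 = 5.
Target posterior odds = 0.999/0.001 = 999.
Require 5ⁿ ≥ 999 ÷ (67/9933) = 9923067/67.
5⁷ = 78125 falls short of 9923067/67 but 5⁸ = 390625 reaches it, so n = 8.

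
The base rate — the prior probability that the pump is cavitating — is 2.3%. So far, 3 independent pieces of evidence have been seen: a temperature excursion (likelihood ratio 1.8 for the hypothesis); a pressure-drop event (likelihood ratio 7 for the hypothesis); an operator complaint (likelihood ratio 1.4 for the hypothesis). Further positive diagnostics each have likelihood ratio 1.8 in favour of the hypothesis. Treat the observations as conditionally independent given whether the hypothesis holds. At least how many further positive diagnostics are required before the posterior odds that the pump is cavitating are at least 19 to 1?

7

Prior odds = 0.023/0.977 = 23/977.
Combined Bayes factor of the evidence already in hand = 1.8 × 7 × 1.4 = 17.64.
Odds after that evidence = (23/977) × 17.64 = 10143/24425.
Target odds = 19.
Need 1.8ⁿ ≥ 19 ÷ (10143/24425) = 464075/10143.
1.8⁶ = 531441/15625 falls short of 464075/10143 but 1.8⁷ = 4782969/78125 reaches it, so n = 7.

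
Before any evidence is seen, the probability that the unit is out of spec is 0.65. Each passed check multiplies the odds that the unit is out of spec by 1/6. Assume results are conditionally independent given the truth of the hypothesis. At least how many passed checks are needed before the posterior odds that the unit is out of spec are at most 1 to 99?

Prior odds = 0.65/0.35 = 13/7.
Likelihood ratio per passed check = 1/6.
Target odds = 1/99.
Require (1/6)ⁿ ≤ 1/99 ÷ (13/7) = 7/1287.
(1/6)² = 1/36 is still above 7/1287 but (1/6)³ = 1/216 is at or below it, so n = 3.

3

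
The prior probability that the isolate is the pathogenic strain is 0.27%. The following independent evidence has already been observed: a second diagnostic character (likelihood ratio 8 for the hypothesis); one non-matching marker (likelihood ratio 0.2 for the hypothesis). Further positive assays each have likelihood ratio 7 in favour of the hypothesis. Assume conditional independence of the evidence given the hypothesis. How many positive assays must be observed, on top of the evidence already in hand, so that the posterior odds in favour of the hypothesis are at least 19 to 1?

Prior odds = 0.0027/0.9973 = 27/9973.
Combined Bayes factor of the evidence already in hand = 8 × 0.2 = 1.6.
Odds after that evidence = (27/9973) × 1.6 = 216/49865.
Target odds = 19.
Need 7ⁿ ≥ 19 ÷ (216/49865) = 947435/216.
7⁴ = 2401 falls short of 947435/216 but 7⁵ = 16807 reaches it, so n = 5.

5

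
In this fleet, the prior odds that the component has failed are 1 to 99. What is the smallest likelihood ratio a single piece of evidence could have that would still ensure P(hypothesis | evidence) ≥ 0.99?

9801

Prior odds = 1/99.
Target odds = 0.99/0.01 = 99.
Required Bayes factor = 99 ÷ (1/99) = 9801.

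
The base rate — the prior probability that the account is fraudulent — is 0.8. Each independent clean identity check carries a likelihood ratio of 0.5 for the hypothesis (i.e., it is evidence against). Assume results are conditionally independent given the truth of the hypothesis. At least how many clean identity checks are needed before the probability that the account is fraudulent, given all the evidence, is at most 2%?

8

Prior odds = 0.8/0.2 = 4.
Likelihood ratio per clean identity check = 0.5.
Target posterior odds = 0.02/0.98 = 1/49.
Need 4 × 0.5ⁿ ≤ 1/49, i.e. 0.5ⁿ ≤ 1/196.
0.5⁷ = 0.0078125 is still above 1/196 but 0.5⁸ = 0.00390625 is at or below it, so n = 8.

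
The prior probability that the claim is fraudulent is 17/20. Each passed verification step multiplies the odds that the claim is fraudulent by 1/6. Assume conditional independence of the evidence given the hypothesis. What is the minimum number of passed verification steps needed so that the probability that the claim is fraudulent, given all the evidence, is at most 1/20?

Prior odds: 0.85 ÷ 0.15 = 17/3.
Likelihood ratio per passed verification step = 1/6.
Target odds: 0.05 ÷ 0.95 = 1/19.
Need (17/3) × (1/6)ⁿ ≤ 1/19, i.e. (1/6)ⁿ ≤ 3/323.
(1/6)² = 1/36 is still above 3/323 but (1/6)³ = 1/216 is at or below it, so n = 3.

3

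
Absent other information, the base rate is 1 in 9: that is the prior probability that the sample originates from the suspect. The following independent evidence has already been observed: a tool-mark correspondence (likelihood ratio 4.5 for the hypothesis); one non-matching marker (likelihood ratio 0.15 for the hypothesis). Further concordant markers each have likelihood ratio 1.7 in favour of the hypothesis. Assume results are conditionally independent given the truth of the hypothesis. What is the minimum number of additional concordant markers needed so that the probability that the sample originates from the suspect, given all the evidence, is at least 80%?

8

Prior odds = (1/9)/(8/9) = 0.125.
Combined Bayes factor of the evidence already in hand = 4.5 × 0.15 = 0.675.
Odds after that evidence = 0.125 × 0.675 = 0.084375.
Target odds = 0.8/0.2 = 4.
Need 1.7ⁿ ≥ 4 ÷ 0.084375 = 1280/27.
1.7⁷ = 410338673/10000000 falls short of 1280/27 but 1.7⁸ ≈69.7576 reaches it, so n = 8.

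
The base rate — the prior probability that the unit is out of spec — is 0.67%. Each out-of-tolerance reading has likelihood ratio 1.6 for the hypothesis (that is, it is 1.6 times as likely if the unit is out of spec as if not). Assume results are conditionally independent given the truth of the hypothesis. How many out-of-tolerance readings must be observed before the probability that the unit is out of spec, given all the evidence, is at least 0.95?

Prior odds = 0.0067/0.9933 = 67/9933.
Likelihood ratio per out-of-tolerance reading = 1.6.
Target posterior odds = 0.95/0.05 = 19.
Require 1.6ⁿ ≥ 19 ÷ (67/9933) = 188727/67.
1.6¹⁶ ≈1844.67 falls short of 188727/67 but 1.6¹⁷ ≈2951.48 reaches it, so n = 17.

17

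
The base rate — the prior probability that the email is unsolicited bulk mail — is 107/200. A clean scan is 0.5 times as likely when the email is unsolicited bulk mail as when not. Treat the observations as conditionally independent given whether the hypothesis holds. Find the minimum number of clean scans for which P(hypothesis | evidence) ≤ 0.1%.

11

Prior odds = 0.535/0.465 = 107/93.
Likelihood ratio per clean scan = 0.5.
Target posterior odds = 0.001/0.999 = 1/999.
Need (107/93) × 0.5ⁿ ≤ 1/999, i.e. 0.5ⁿ ≤ 31/35631.
0.5¹⁰ = 1/1024 is still above 31/35631 but 0.5¹¹ = 1/2048 is at or below it, so n = 11.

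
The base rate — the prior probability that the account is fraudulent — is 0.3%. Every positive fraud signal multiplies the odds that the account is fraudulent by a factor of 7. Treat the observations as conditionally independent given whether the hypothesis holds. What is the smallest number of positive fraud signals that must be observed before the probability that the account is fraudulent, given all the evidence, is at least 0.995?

Prior odds: 0.003 ÷ 0.997 = 3/997.
Likelihood ratio per positive fraud signal = 7.
Target posterior odds = 0.995/0.005 = 199.
Need (3/997) × 7ⁿ ≥ 199, i.e. 7ⁿ ≥ 198403/3.
7⁵ = 16807 falls short of 198403/3 but 7⁶ = 117649 reaches it, so n = 6.

6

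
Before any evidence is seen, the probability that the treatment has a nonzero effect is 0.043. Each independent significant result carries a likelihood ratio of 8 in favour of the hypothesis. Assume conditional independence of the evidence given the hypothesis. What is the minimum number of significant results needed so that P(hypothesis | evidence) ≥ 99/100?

Prior odds = 0.043/0.957 = 43/957.
Likelihood ratio per significant result = 8.
Target odds: 0.99 ÷ 0.01 = 99.
Need (43/957) × 8ⁿ ≥ 99, i.e. 8ⁿ ≥ 94743/43.
8³ = 512 falls short of 94743/43 but 8⁴ = 4096 reaches it, so n = 4.

4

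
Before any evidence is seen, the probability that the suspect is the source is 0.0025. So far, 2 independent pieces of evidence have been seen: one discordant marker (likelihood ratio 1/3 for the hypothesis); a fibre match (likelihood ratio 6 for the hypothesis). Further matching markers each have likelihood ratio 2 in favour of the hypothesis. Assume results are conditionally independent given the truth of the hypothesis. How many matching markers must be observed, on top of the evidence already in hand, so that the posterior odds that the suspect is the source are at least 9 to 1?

11

Prior odds = 0.0025/0.9975 = 1/399.
Combined Bayes factor of the evidence already in hand = (1/3) × 6 = 2.
Odds after that evidence = (1/399) × 2 = 2/399.
Target odds = 9.
Need 2ⁿ ≥ 9 ÷ (2/399) = 1795.5.
2¹⁰ = 1024 falls short of 1795.5 but 2¹¹ = 2048 reaches it, so n = 11.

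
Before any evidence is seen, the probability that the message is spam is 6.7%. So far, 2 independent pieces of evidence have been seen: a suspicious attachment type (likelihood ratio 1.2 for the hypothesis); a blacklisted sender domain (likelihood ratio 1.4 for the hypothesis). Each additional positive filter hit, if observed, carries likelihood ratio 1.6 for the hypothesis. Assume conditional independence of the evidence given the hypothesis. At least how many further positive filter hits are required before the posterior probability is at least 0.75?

Prior odds = 0.067/0.933 = 67/933.
Combined Bayes factor of the evidence already in hand = 1.2 × 1.4 = 1.68.
Odds after that evidence = (67/933) × 1.68 = 938/7775.
Target odds = 0.75/0.25 = 3.
Need 1.6ⁿ ≥ 3 ÷ (938/7775) = 23325/938.
1.6⁶ = 262144/15625 falls short of 23325/938 but 1.6⁷ = 2097152/78125 reaches it, so n = 7.

7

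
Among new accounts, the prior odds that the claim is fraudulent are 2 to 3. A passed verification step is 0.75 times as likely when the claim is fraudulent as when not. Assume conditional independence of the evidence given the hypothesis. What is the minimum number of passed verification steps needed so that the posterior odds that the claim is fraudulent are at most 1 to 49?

13

Prior odds = 2/3.
Likelihood ratio per passed verification step = 0.75.
Target odds = 1/49.
Need (2/3) × 0.75ⁿ ≤ 1/49, i.e. 0.75ⁿ ≤ 3/98.
0.75¹² = 531441/16777216 is still above 3/98 but 0.75¹³ = 1594323/67108864 is at or below it, so n = 13.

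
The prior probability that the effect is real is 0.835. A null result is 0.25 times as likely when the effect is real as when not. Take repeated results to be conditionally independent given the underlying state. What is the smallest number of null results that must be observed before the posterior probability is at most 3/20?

Prior odds: 0.835 ÷ 0.165 = 167/33.
Likelihood ratio per null result = 0.25.
Target odds: 0.15 ÷ 0.85 = 3/17.
Require 0.25ⁿ ≤ 3/17 ÷ (167/33) = 99/2839.
0.25² = 0.0625 is still above 99/2839 but 0.25³ = 0.015625 is at or below it, so n = 3.

3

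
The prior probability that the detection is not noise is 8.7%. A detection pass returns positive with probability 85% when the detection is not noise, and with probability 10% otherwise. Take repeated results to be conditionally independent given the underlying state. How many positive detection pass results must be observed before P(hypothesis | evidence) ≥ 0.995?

Prior odds: 0.087 ÷ 0.913 = 87/913.
Likelihood ratio of a positive result = 0.85/0.1 = 8.5.
Target odds: 0.995 ÷ 0.005 = 199.
Require 8.5ⁿ ≥ 199 ÷ (87/913) = 181687/87.
8.5³ = 614.125 falls short of 181687/87 but 8.5⁴ = 5220.0625 reaches it, so n = 4.

4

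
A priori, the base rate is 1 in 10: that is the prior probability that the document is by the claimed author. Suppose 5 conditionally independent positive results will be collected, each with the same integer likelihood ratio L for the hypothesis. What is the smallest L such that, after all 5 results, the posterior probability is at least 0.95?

Prior odds = 0.1/0.9 = 1/9.
Target odds = 0.95/0.05 = 19.
Need L⁵ ≥ 19 ÷ (1/9) = 171.
2⁵ = 32 < 171 ≤ 243 = 3⁵, so L = 3.

3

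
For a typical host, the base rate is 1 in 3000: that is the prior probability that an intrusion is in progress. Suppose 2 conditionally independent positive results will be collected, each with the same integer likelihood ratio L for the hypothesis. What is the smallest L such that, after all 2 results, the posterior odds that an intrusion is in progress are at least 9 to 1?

165

Prior odds = (1/3000)/(2999/3000) = 1/2999.
Target odds = 9.
Need L² ≥ 9 ÷ (1/2999) = 26991.
164² = 26896 < 26991 ≤ 27225 = 165², so L = 165.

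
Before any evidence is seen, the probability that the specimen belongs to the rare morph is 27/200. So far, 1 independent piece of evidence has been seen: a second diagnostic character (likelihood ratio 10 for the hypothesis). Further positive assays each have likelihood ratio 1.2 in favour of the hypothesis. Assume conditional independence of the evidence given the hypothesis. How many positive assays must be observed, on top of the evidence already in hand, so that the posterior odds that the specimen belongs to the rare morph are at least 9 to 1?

Prior odds = 0.135/0.865 = 27/173.
Bayes factor of the evidence already in hand = 10.
Odds after that evidence = (27/173) × 10 = 270/173.
Target odds = 9.
Need 1.2ⁿ ≥ 9 ÷ (270/173) = 173/30.
1.2⁹ = 10077696/1953125 falls short of 173/30 but 1.2¹⁰ = 60466176/9765625 reaches it, so n = 10.

10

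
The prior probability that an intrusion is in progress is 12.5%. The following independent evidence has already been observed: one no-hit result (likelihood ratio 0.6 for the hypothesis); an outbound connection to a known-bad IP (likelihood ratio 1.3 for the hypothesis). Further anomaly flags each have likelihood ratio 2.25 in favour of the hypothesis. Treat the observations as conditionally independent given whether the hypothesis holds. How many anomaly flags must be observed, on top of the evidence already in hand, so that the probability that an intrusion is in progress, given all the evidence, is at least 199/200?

10

Prior odds = 0.125/0.875 = 1/7.
Combined Bayes factor of the evidence already in hand = 0.6 × 1.3 = 0.78.
Odds after that evidence = (1/7) × 0.78 = 39/350.
Target odds = 0.995/0.005 = 199.
Need 2.25ⁿ ≥ 199 ÷ (39/350) = 69650/39.
2.25⁹ = 387420489/262144 falls short of 69650/39 but 2.25¹⁰ ≈3325.26 reaches it, so n = 10.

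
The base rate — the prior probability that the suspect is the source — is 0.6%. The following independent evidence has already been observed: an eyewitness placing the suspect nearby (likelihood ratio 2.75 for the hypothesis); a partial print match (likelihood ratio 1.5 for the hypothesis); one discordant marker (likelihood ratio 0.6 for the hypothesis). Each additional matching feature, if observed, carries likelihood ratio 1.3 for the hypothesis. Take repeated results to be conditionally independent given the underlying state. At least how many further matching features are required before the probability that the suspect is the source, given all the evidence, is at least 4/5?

Prior odds = 0.006/0.994 = 3/497.
Combined Bayes factor of the evidence already in hand = 2.75 × 1.5 × 0.6 = 2.475.
Odds after that evidence = (3/497) × 2.475 = 297/19880.
Target odds = 0.8/0.2 = 4.
Need 1.3ⁿ ≥ 4 ÷ (297/19880) = 79520/297.
1.3²¹ ≈247.065 falls short of 79520/297 but 1.3²² ≈321.184 reaches it, so n = 22.

22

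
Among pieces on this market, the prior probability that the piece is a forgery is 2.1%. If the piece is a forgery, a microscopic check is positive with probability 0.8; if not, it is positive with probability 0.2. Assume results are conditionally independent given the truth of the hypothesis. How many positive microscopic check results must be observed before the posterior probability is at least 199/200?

7

Prior odds = 0.021/0.979 = 21/979.
Likelihood ratio of a positive = 0.8/0.2 = 4.
Target posterior odds = 0.995/0.005 = 199.
Require 4ⁿ ≥ 199 ÷ (21/979) = 194821/21.
4⁶ = 4096 falls short of 194821/21 but 4⁷ = 16384 reaches it, so n = 7.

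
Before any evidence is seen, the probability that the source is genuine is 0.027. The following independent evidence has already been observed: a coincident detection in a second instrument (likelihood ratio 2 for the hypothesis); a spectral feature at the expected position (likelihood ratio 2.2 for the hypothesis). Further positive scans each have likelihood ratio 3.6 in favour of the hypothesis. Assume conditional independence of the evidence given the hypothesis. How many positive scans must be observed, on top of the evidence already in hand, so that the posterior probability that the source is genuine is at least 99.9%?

8

Prior odds = 0.027/0.973 = 27/973.
Combined Bayes factor of the evidence already in hand = 2 × 2.2 = 4.4.
Odds after that evidence = (27/973) × 4.4 = 594/4865.
Target odds = 0.999/0.001 = 999.
Need 3.6ⁿ ≥ 999 ÷ (594/4865) = 180005/22.
3.6⁷ = 612220032/78125 falls short of 180005/22 but 3.6⁸ ≈28211.1 reaches it, so n = 8.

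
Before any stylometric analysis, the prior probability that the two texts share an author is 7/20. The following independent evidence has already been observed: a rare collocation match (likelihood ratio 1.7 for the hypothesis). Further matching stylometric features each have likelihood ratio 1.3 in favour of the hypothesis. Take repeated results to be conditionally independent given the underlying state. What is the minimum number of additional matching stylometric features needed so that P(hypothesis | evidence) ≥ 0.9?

Prior odds = 0.35/0.65 = 7/13.
Bayes factor of the evidence already in hand = 1.7.
Odds after that evidence = (7/13) × 1.7 = 119/130.
Target odds = 0.9/0.1 = 9.
Need 1.3ⁿ ≥ 9 ÷ (119/130) = 1170/119.
1.3⁸ = 815730721/100000000 falls short of 1170/119 but 1.3⁹ ≈10.6045 reaches it, so n = 9.

9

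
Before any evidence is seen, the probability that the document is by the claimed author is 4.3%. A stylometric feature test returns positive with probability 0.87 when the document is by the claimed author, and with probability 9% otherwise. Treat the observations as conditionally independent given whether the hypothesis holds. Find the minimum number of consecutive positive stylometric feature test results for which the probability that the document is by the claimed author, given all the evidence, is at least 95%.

Prior odds = 0.043/0.957 = 43/957.
Likelihood ratio of a positive result = 0.87/0.09 = 29/3.
Target posterior odds = 0.95/0.05 = 19.
Require (29/3)ⁿ ≥ 19 ÷ (43/957) = 18183/43.
(29/3)² = 841/9 falls short of 18183/43 but (29/3)³ = 24389/27 reaches it, so n = 3.

3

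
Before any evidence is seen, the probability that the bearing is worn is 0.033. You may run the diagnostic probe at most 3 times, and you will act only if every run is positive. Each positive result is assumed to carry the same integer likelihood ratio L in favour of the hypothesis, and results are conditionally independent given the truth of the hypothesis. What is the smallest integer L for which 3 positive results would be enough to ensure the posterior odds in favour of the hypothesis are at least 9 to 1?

7

Prior odds = 0.033/0.967 = 33/967.
Target odds = 9.
Need L³ ≥ 9 ÷ (33/967) = 2901/11.
6³ = 216 < 2901/11 ≤ 343 = 7³, so L = 7.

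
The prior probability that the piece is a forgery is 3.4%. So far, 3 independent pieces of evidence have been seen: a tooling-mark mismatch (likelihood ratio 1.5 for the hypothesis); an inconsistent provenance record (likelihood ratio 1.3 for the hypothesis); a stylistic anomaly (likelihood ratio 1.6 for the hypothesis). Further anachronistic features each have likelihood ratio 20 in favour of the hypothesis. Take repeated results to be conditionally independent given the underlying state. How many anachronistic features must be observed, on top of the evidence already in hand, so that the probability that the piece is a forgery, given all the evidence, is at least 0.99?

Prior odds = 0.034/0.966 = 17/483.
Combined Bayes factor of the evidence already in hand = 1.5 × 1.3 × 1.6 = 3.12.
Odds after that evidence = (17/483) × 3.12 = 442/4025.
Target odds = 0.99/0.01 = 99.
Need 20ⁿ ≥ 99 ÷ (442/4025) = 398475/442.
20² = 400 falls short of 398475/442 but 20³ = 8000 reaches it, so n = 3.

3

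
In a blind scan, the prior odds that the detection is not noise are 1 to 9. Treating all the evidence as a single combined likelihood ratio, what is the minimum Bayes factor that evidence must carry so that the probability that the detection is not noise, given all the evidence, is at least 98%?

Prior odds = 1/9.
Target odds = 0.98/0.02 = 49.
Required Bayes factor = 49 ÷ (1/9) = 441.

441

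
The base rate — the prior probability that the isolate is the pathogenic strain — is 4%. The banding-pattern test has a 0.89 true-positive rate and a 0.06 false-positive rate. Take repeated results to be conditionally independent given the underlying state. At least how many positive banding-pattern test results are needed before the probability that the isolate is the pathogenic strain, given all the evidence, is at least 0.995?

Prior odds = 0.04/0.96 = 1/24.
Likelihood ratio of a positive result = 0.89/0.06 = 89/6.
Target posterior odds = 0.995/0.005 = 199.
Require (89/6)ⁿ ≥ 199 ÷ (1/24) = 4776.
(89/6)³ = 704969/216 falls short of 4776 but (89/6)⁴ = 62742241/1296 reaches it, so n = 4.

4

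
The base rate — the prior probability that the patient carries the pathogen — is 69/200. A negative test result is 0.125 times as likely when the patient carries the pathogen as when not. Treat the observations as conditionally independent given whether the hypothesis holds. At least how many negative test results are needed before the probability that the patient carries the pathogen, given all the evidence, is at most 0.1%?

Prior odds: 0.345 ÷ 0.655 = 69/131.
Likelihood ratio per negative test result = 0.125.
Target posterior odds = 0.001/0.999 = 1/999.
Require 0.125ⁿ ≤ 1/999 ÷ (69/131) = 131/68931.
0.125³ = 0.001953125 is still above 131/68931 but 0.125⁴ = 1/4096 is at or below it, so n = 4.

4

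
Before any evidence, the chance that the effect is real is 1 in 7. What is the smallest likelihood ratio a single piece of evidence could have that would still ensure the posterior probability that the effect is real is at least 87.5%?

Prior odds = (1/7)/(6/7) = 1/6.
Target odds = 0.875/0.125 = 7.
Required Bayes factor = 7 ÷ (1/6) = 42.

42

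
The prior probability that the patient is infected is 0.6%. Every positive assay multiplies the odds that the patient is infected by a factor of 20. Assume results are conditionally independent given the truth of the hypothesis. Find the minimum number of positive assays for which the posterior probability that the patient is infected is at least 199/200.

4

Prior odds: 0.006 ÷ 0.994 = 3/497.
Likelihood ratio per positive assay = 20.
Target odds: 0.995 ÷ 0.005 = 199.
Require 20ⁿ ≥ 199 ÷ (3/497) = 98903/3.
20³ = 8000 falls short of 98903/3 but 20⁴ = 160000 reaches it, so n = 4.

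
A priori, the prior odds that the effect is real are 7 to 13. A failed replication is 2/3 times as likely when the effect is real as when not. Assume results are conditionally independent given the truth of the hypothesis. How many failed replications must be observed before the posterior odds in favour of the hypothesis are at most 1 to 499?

14

Prior odds = 7/13.
Likelihood ratio per failed replication = 2/3.
Target odds = 1/499.
Need (7/13) × (2/3)ⁿ ≤ 1/499, i.e. (2/3)ⁿ ≤ 13/3493.
(2/3)¹³ = 8192/1594323 is still above 13/3493 but (2/3)¹⁴ = 16384/4782969 is at or below it, so n = 14.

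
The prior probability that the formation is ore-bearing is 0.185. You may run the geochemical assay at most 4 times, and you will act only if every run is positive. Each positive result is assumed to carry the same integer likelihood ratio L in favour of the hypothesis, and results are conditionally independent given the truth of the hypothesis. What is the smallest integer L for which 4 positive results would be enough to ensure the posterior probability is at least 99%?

5

Prior odds = 0.185/0.815 = 37/163.
Target odds = 0.99/0.01 = 99.
Need L⁴ ≥ 99 ÷ (37/163) = 16137/37.
4⁴ = 256 < 16137/37 ≤ 625 = 5⁴, so L = 5.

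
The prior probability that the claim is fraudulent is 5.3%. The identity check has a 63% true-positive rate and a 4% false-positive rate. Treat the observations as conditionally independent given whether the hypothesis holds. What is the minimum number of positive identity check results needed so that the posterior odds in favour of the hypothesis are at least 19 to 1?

Prior odds = 0.053/0.947 = 53/947.
Likelihood ratio of a positive result = 0.63/0.04 = 15.75.
Target odds = 19.
Require 15.75ⁿ ≥ 19 ÷ (53/947) = 17993/53.
15.75² = 248.0625 falls short of 17993/53 but 15.75³ = 3906.984375 reaches it, so n = 3.

3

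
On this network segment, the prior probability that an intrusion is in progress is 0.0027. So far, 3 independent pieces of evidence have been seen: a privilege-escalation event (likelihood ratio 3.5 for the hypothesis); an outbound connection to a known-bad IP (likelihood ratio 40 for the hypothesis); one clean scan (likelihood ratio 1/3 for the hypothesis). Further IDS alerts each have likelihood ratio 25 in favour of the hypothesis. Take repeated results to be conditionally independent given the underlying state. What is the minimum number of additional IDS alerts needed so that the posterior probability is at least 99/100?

3

Prior odds = 0.0027/0.9973 = 27/9973.
Combined Bayes factor of the evidence already in hand = 3.5 × 40 × (1/3) = 140/3.
Odds after that evidence = (27/9973) × 140/3 = 1260/9973.
Target odds = 0.99/0.01 = 99.
Need 25ⁿ ≥ 99 ÷ (1260/9973) = 109703/140.
25² = 625 falls short of 109703/140 but 25³ = 15625 reaches it, so n = 3.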